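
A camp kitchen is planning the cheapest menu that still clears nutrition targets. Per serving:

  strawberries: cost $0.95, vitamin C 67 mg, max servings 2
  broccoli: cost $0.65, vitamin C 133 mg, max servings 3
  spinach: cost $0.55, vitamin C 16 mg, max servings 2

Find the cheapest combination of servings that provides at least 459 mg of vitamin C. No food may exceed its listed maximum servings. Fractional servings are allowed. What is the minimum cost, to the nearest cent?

Cost per mg of vitamin C: broccoli $0.0049, strawberries $0.0142, spinach $0.0344.
Take 3 servings of broccoli: +399.0 mg vitamin C for $1.95 (total $1.95, still need 60.0 mg).
Take 0.8955 servings of strawberries: +60.0 mg vitamin C for $0.85 (total $2.80, still need 0.0 mg).
Filling from the cheapest source first is optimal under one linear minimum: $2.80.

$2.80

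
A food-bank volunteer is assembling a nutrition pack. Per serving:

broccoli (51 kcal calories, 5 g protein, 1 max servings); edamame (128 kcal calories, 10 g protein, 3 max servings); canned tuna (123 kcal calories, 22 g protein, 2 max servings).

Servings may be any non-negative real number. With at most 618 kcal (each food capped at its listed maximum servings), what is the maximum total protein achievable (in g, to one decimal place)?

Protein per kcal: canned tuna 0.1789, broccoli 0.09804, edamame 0.07812.
Take 2 servings of canned tuna: uses 246 kcal, +44.0 g protein (running total 44.0 g).
Take 1 serving of broccoli: uses 51 kcal, +5.0 g protein (running total 49.0 g).
Take 2.508 servings of edamame: uses 321 kcal, +25.1 g protein (running total 74.1 g).
Greedy by best ratio exhausts the calories allowance optimally: 74.1 g.

74.1 g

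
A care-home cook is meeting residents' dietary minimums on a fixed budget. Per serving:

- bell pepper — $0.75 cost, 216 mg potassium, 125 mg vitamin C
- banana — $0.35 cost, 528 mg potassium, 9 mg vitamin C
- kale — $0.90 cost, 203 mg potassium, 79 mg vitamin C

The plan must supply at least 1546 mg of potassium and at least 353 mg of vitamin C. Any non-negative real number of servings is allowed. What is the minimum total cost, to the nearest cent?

$2.66

A basic optimal solution has at most two foods positive. Try each food alone and each pair with both targets met exactly.
bell pepper only: max(1546/216, 353/125) = 7.157 servings → $5.37.
banana only: max(1546/528, 353/9) = 39.22 servings → $13.73.
kale only: max(1546/203, 353/79) = 7.616 servings → $6.85.
bell pepper + banana with both tight: 2.692 servings and 1.827 servings → $2.66.
bell pepper + kale: the both-tight solution has a negative serving — not a feasible corner.
banana + kale with both tight: 1.266 servings and 4.324 servings → $4.33.
So the least-cost plan costs $2.66.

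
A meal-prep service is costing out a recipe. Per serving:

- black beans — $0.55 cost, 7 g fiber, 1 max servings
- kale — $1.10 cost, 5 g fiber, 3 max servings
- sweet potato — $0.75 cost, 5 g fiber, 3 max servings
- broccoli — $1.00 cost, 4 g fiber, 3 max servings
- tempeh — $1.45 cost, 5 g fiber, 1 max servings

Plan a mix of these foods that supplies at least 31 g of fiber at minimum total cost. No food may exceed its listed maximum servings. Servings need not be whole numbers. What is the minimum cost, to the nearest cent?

Cost per g of fiber: black beans $0.0786, sweet potato $0.1500, kale $0.2200, broccoli $0.2500, tempeh $0.2900.
Take 1 serving of black beans: +7.0 g fiber for $0.55 (total $0.55, still need 24.0 g).
Take 3 servings of sweet potato: +15.0 g fiber for $2.25 (total $2.80, still need 9.0 g).
Take 1.8 servings of kale: +9.0 g fiber for $1.98 (total $4.78, still need 0.0 g).
Filling from the cheapest source first is optimal under one linear minimum: $4.78.

$4.78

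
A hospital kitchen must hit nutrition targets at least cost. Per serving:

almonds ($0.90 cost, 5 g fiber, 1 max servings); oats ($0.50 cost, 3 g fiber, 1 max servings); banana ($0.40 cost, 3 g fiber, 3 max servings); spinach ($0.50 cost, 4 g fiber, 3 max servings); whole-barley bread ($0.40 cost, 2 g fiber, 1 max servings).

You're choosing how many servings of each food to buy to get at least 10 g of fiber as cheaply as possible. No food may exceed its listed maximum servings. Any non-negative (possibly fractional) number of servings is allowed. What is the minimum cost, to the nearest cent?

Cost per g of fiber: spinach $0.1250, banana $0.1333, oats $0.1667, almonds $0.1800, whole-barley bread $0.2000.
Take 2.5 servings of spinach: +10.0 g fiber for $1.25 (total $1.25, still need 0.0 g).
Greedy by cheapest-per-g is optimal for a single linear constraint, so the minimum cost is $1.25.

$1.25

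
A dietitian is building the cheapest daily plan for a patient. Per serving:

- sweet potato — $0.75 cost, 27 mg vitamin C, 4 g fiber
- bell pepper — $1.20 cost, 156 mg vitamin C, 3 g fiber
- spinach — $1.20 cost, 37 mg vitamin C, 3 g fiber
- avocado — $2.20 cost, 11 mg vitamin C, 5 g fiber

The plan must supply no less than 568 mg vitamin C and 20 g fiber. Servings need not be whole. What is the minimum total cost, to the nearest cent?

Compare the cost at each extreme point of the feasible region.
sweet potato only: max(568/27, 20/4) = 21.04 servings → $15.78.
bell pepper only: max(568/156, 20/3) = 6.667 servings → $8.00.
spinach only: max(568/37, 20/3) = 15.35 servings → $18.42.
avocado only: max(568/11, 20/5) = 51.64 servings → $113.60.
sweet potato + bell pepper with both tight: 2.608 servings and 3.19 servings → $5.78.
sweet potato + spinach: the both-tight solution has a negative serving — not a feasible corner.
sweet potato + avocado with both targets exact would need a negative amount; discard.
bell pepper + spinach with both tight: 2.7 servings and 3.966 servings → $8.00.
bell pepper + avocado with both tight: 3.507 servings and 1.896 servings → $8.38.
spinach + avocado: intersection lies outside the first quadrant.
The minimum over all feasible corners is $5.78.

$5.78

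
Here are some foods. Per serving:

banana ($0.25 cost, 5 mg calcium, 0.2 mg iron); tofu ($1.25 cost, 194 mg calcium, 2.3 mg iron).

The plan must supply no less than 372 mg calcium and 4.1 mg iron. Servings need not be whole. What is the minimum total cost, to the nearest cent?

At the optimum either one food covers both requirements or two foods hit both targets exactly; no other combination can be cheaper.
banana only: max(372/5, 4.1/0.2) = 74.4 servings → $18.60.
tofu only: max(372/194, 4.1/2.3) = 1.918 servings → $2.40.
banana + tofu with both targets exact would need a negative amount; discard.
The minimum over all feasible corners is $2.40.

$2.40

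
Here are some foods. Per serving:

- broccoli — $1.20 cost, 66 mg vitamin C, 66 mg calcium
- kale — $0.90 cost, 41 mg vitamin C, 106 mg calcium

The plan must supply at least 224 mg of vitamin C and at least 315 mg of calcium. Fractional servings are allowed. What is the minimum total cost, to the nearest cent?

$4.29

At the optimum either one food covers both requirements or two foods hit both targets exactly; no other combination can be cheaper.
broccoli only: max(224/66, 315/66) = 4.773 servings → $5.73.
kale only: max(224/41, 315/106) = 5.463 servings → $4.92.
broccoli + kale with both tight: 2.524 servings and 1.4 servings → $4.29.
The minimum over all feasible corners is $4.29.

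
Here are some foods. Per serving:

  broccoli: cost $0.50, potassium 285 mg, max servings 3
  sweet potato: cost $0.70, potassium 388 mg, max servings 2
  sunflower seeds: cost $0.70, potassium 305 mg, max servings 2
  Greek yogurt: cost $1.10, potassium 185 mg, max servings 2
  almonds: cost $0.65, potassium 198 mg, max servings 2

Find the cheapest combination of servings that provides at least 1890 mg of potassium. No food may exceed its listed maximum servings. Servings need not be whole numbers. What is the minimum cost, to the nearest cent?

$3.49

Cost per mg of potassium: broccoli $0.0018, sweet potato $0.0018, sunflower seeds $0.0023, almonds $0.0033, Greek yogurt $0.0059.
Take 3 servings of broccoli: +855.0 mg potassium for $1.50 (total $1.50, still need 1035.0 mg).
Take 2 servings of sweet potato: +776.0 mg potassium for $1.40 (total $2.90, still need 259.0 mg).
Take 0.8492 servings of sunflower seeds: +259.0 mg potassium for $0.59 (total $3.49, still need 0.0 mg).
Filling from the cheapest source first is optimal under one linear minimum: $3.49.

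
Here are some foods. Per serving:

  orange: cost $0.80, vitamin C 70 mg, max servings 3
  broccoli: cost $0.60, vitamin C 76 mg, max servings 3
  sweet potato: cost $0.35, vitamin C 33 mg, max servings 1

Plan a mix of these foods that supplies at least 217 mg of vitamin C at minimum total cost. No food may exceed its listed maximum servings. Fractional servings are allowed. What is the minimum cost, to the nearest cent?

Cost per mg of vitamin C: broccoli $0.0079, sweet potato $0.0106, orange $0.0114.
Take 2.855 servings of broccoli: +217.0 mg vitamin C for $1.71 (total $1.71, still need 0.0 mg).
Greedy by cheapest-per-mg is optimal for a single linear constraint, so the minimum cost is $1.71.

$1.71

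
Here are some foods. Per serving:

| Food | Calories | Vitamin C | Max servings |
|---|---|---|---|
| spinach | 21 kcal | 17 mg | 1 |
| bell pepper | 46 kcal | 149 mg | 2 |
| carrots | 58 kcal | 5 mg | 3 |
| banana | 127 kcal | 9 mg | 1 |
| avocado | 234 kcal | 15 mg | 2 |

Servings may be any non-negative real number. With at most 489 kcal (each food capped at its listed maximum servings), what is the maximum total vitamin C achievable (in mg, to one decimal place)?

Vitamin C per kcal: bell pepper 3.239, spinach 0.8095, carrots 0.08621, banana 0.07087, avocado 0.0641.
Take 2 servings of bell pepper: uses 92 kcal, +298.0 mg vitamin C (running total 298.0 mg).
Take 1 serving of spinach: uses 21 kcal, +17.0 mg vitamin C (running total 315.0 mg).
Take 3 servings of carrots: uses 174 kcal, +15.0 mg vitamin C (running total 330.0 mg).
Take 1 serving of banana: uses 127 kcal, +9.0 mg vitamin C (running total 339.0 mg).
Take 0.3205 servings of avocado: uses 75 kcal, +4.8 mg vitamin C (running total 343.8 mg).
Filling greedily by vitamin C-per-kcal is optimal for one linear limit, giving 343.8 mg.

343.8 mg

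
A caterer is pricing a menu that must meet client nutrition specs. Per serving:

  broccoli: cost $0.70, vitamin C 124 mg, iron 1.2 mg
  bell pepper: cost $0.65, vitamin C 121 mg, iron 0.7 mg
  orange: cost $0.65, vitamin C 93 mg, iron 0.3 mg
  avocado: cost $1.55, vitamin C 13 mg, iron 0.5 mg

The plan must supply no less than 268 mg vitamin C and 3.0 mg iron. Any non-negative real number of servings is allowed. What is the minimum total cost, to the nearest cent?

$1.75

Compare the cost at each extreme point of the feasible region.
broccoli only: max(268/124, 3.0/1.2) = 2.5 servings → $1.75.
bell pepper only: max(268/121, 3.0/0.7) = 4.286 servings → $2.79.
orange only: max(268/93, 3.0/0.3) = 10 servings → $6.50.
avocado only: max(268/13, 3.0/0.5) = 20.62 servings → $31.95.
broccoli + bell pepper: intersection lies outside the first quadrant.
broccoli + orange: the both-tight solution has a negative serving — not a feasible corner.
broccoli + avocado with both tight: 2.047 servings and 1.086 servings → $3.12.
bell pepper + orange with both targets exact would need a negative amount; discard.
bell pepper + avocado with both tight: 1.848 servings and 3.412 servings → $6.49.
orange + avocado with both tight: 2.23 servings and 4.662 servings → $8.68.
The minimum over all feasible corners is $1.75.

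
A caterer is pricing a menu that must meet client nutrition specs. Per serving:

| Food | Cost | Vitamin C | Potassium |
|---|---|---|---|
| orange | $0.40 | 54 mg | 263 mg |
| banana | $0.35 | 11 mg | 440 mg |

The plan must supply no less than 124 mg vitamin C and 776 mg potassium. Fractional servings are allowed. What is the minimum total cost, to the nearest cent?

$1.04

Compare the cost at each extreme point of the feasible region.
orange only: max(124/54, 776/263) = 2.951 servings → $1.18.
banana only: max(124/11, 776/440) = 11.27 servings → $3.95.
orange + banana with both tight: 2.206 servings and 0.4453 servings → $1.04.
Cheapest feasible corner: $1.04.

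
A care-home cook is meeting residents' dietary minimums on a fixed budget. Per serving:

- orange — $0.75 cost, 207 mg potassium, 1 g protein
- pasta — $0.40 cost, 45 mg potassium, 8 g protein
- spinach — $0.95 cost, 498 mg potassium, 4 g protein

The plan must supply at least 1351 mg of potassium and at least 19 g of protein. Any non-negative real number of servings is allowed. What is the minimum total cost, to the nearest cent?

$2.91

This is a tiny linear program; its minimum lies at a vertex of the feasible set. List the vertices and price them.
orange only: max(1351/207, 19/1) = 19 servings → $14.25.
pasta only: max(1351/45, 19/8) = 30.02 servings → $12.01.
spinach only: max(1351/498, 19/4) = 4.75 servings → $4.51.
orange + pasta with both tight: 6.178 servings and 1.603 servings → $5.27.
orange + spinach: intersection lies outside the first quadrant.
pasta + spinach with both tight: 1.067 servings and 2.616 servings → $2.91.
Cheapest feasible corner: $2.91.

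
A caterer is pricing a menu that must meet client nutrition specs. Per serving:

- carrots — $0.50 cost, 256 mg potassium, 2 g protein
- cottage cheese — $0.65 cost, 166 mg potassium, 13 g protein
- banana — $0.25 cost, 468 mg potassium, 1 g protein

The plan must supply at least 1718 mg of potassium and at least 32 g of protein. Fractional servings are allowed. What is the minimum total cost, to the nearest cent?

A basic optimal solution has at most two foods positive. Try each food alone and each pair with both targets met exactly.
carrots only: max(1718/256, 32/2) = 16 servings → $8.00.
cottage cheese only: max(1718/166, 32/13) = 10.35 servings → $6.73.
banana only: max(1718/468, 32/1) = 32 servings → $8.00.
carrots + cottage cheese with both tight: 5.682 servings and 1.587 servings → $3.87.
carrots + banana: intersection lies outside the first quadrant.
cottage cheese + banana with both tight: 2.24 servings and 2.876 servings → $2.18.
So the least-cost plan costs $2.18.

$2.18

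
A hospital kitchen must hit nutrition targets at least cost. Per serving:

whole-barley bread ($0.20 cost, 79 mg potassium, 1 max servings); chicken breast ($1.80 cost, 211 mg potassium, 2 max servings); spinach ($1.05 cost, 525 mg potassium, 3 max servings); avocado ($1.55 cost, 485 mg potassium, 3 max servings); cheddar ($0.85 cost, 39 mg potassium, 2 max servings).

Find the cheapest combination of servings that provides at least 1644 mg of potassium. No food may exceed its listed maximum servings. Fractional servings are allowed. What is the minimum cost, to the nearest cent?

Cost per mg of potassium: spinach $0.0020, whole-barley bread $0.0025, avocado $0.0032, chicken breast $0.0085, cheddar $0.0218.
Take 3 servings of spinach: +1575.0 mg potassium for $3.15 (total $3.15, still need 69.0 mg).
Take 0.8734 servings of whole-barley bread: +69.0 mg potassium for $0.17 (total $3.32, still need 0.0 mg).
Filling from the cheapest source first is optimal under one linear minimum: $3.32.

$3.32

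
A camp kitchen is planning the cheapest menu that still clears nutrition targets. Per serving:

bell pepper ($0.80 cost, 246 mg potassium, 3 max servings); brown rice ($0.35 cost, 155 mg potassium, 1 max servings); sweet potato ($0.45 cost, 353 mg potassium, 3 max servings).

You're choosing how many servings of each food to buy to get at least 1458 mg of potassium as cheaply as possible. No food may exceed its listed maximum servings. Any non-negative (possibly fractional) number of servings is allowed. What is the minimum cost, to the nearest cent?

Cost per mg of potassium: sweet potato $0.0013, brown rice $0.0023, bell pepper $0.0033.
Take 3 servings of sweet potato: +1059.0 mg potassium for $1.35 (total $1.35, still need 399.0 mg).
Take 1 serving of brown rice: +155.0 mg potassium for $0.35 (total $1.70, still need 244.0 mg).
Take 0.9919 servings of bell pepper: +244.0 mg potassium for $0.79 (total $2.49, still need 0.0 mg).
Greedy by cheapest-per-mg is optimal for a single linear constraint, so the minimum cost is $2.49.

$2.49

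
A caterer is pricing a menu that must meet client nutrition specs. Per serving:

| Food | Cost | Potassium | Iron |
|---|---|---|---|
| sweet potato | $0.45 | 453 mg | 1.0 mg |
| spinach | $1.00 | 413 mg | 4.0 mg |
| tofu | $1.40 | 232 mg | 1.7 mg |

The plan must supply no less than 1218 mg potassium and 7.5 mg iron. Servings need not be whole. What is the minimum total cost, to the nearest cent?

At the optimum either one food covers both requirements or two foods hit both targets exactly; no other combination can be cheaper.
sweet potato only: max(1218/453, 7.5/1.0) = 7.5 servings → $3.38.
spinach only: max(1218/413, 7.5/4.0) = 2.949 servings → $2.95.
tofu only: max(1218/232, 7.5/1.7) = 5.25 servings → $7.35.
sweet potato + spinach with both tight: 1.268 servings and 1.558 servings → $2.13.
sweet potato + tofu with both tight: 0.6144 servings and 4.05 servings → $5.95.
spinach + tofu with both targets exact would need a negative amount; discard.
The minimum over all feasible corners is $2.13.

$2.13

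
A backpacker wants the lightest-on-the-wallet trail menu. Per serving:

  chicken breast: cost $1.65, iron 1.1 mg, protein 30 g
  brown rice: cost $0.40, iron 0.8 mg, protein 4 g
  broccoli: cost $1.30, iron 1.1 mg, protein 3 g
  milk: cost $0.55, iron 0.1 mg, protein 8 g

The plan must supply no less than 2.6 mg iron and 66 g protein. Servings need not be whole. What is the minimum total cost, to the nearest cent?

$3.68

Check every corner: each single food scaled to meet both minima, and each pair solved so both constraints bind.
chicken breast only: max(2.6/1.1, 66/30) = 2.364 servings → $3.90.
brown rice only: max(2.6/0.8, 66/4) = 16.5 servings → $6.60.
broccoli only: max(2.6/1.1, 66/3) = 22 servings → $28.60.
milk only: max(2.6/0.1, 66/8) = 26 servings → $14.30.
chicken breast + brown rice with both tight: 2.163 servings and 0.2755 servings → $3.68.
chicken breast + broccoli with both tight: 2.182 servings and 0.1818 servings → $3.84.
chicken breast + milk with both targets exact would need a negative amount; discard.
brown rice + broccoli with both targets exact would need a negative amount; discard.
brown rice + milk with both tight: 2.367 servings and 7.067 servings → $4.83.
broccoli + milk with both tight: 1.671 servings and 7.624 servings → $6.36.
Cheapest feasible corner: $3.68.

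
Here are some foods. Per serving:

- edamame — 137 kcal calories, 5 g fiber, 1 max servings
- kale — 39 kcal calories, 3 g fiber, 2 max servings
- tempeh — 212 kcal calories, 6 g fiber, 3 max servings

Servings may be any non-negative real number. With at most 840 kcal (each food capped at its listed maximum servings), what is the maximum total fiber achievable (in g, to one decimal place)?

28.7 g

Fiber per kcal: kale 0.07692, edamame 0.0365, tempeh 0.0283.
Take 2 servings of kale: uses 78 kcal, +6.0 g fiber (running total 6.0 g).
Take 1 serving of edamame: uses 137 kcal, +5.0 g fiber (running total 11.0 g).
Take 2.948 servings of tempeh: uses 625 kcal, +17.7 g fiber (running total 28.7 g).
Greedy by best ratio exhausts the calories allowance optimally: 28.7 g.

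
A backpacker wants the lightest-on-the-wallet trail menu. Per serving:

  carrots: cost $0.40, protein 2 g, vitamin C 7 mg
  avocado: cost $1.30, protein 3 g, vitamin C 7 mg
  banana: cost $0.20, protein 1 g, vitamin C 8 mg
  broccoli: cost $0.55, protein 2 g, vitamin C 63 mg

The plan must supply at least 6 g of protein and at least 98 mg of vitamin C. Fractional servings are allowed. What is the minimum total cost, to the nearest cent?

$1.36

The cheapest plan sits at a corner of the feasible region — with two constraints it uses at most two foods.
carrots only: max(6/2, 98/7) = 14 servings → $5.60.
avocado only: max(6/3, 98/7) = 14 servings → $18.20.
banana only: max(6/1, 98/8) = 12.25 servings → $2.45.
broccoli only: max(6/2, 98/63) = 3 servings → $1.65.
carrots + avocado with both targets exact would need a negative amount; discard.
carrots + banana with both targets exact would need a negative amount; discard.
carrots + broccoli with both tight: 1.625 servings and 1.375 servings → $1.41.
avocado + banana with both targets exact would need a negative amount; discard.
avocado + broccoli with both tight: 1.04 servings and 1.44 servings → $2.14.
banana + broccoli with both tight: 3.872 servings and 1.064 servings → $1.36.
Cheapest feasible corner: $1.36.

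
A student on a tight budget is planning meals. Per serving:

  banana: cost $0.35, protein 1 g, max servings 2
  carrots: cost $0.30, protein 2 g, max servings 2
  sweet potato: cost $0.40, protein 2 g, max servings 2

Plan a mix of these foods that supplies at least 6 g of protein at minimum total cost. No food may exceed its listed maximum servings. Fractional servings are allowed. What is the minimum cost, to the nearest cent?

$1.00

Cost per g of protein: carrots $0.1500, sweet potato $0.2000, banana $0.3500.
Take 2 servings of carrots: +4.0 g protein for $0.60 (total $0.60, still need 2.0 g).
Take 1 serving of sweet potato: +2.0 g protein for $0.40 (total $1.00, still need 0.0 g).
Greedy by cheapest-per-g is optimal for a single linear constraint, so the minimum cost is $1.00.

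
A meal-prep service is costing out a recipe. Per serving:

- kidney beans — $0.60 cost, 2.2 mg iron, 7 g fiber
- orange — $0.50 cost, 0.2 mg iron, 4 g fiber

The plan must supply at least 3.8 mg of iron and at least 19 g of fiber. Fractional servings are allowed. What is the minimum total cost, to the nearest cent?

$1.63

For a min-cost LP with two ≥-constraints, a basic feasible solution has at most two positive variables.
kidney beans only: max(3.8/2.2, 19/7) = 2.714 servings → $1.63.
orange only: max(3.8/0.2, 19/4) = 19 servings → $9.50.
kidney beans + orange with both tight: 1.541 servings and 2.054 servings → $1.95.
So the least-cost plan costs $1.63.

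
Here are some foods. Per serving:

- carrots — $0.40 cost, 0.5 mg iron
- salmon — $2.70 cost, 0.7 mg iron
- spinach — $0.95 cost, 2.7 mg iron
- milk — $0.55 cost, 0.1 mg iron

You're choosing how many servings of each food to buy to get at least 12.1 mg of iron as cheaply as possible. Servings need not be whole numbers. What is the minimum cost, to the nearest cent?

Cost per mg of iron: spinach $0.3519, carrots $0.8000, salmon $3.8571, milk $5.5000.
With no serving limits, use only spinach: 12.1 mg / 2.7 mg = 4.481 servings × $0.95 = $4.26.

$4.26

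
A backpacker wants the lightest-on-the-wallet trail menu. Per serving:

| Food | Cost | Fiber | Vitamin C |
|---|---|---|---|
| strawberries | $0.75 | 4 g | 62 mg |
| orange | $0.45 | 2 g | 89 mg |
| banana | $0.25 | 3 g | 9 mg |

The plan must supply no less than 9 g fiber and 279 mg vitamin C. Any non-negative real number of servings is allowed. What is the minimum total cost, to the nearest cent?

$1.61

Compare the cost at each extreme point of the feasible region.
strawberries only: max(9/4, 279/62) = 4.5 servings → $3.38.
orange only: max(9/2, 279/89) = 4.5 servings → $2.02.
banana only: max(9/3, 279/9) = 31 servings → $7.75.
strawberries + orange with both tight: 1.047 servings and 2.405 servings → $1.87.
strawberries + banana: intersection lies outside the first quadrant.
orange + banana with both tight: 3.036 servings and 0.9759 servings → $1.61.
Cheapest feasible corner: $1.61.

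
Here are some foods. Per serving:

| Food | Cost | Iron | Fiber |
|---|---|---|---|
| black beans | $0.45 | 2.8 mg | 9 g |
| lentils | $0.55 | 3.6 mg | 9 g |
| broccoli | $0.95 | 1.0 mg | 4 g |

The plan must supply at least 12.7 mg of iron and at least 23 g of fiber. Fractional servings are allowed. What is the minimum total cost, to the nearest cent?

black beans only: max(12.7/2.8, 23/9) = 4.536 servings → $2.04.
lentils only: max(12.7/3.6, 23/9) = 3.528 servings → $1.94.
broccoli only: max(12.7/1.0, 23/4) = 12.7 servings → $12.06.
black beans + lentils: intersection lies outside the first quadrant.
black beans + broccoli with both targets exact would need a negative amount; discard.
lentils + broccoli with both targets exact would need a negative amount; discard.
So the least-cost plan costs $1.94.

$1.94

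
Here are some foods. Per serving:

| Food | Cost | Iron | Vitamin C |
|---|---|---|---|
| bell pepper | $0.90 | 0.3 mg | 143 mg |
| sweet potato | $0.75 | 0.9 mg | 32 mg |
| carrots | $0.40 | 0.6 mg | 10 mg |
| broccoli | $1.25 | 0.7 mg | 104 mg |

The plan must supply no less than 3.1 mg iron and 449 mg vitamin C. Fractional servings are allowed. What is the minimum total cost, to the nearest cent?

$4.08

With two linear requirements the optimum uses one or two foods; enumerate the corners.
bell pepper only: max(3.1/0.3, 449/143) = 10.33 servings → $9.30.
sweet potato only: max(3.1/0.9, 449/32) = 14.03 servings → $10.52.
carrots only: max(3.1/0.6, 449/10) = 44.9 servings → $17.96.
broccoli only: max(3.1/0.7, 449/104) = 4.429 servings → $5.54.
bell pepper + sweet potato with both tight: 2.56 servings and 2.591 servings → $4.25.
bell pepper + carrots with both tight: 2.879 servings and 3.727 servings → $4.08.
bell pepper + broccoli with both targets exact would need a negative amount; discard.
sweet potato + carrots: the both-tight solution has a negative serving — not a feasible corner.
sweet potato + broccoli with both tight: 0.1138 servings and 4.282 servings → $5.44.
carrots + broccoli with both tight: 0.1462 servings and 4.303 servings → $5.44.
So the least-cost plan costs $4.08.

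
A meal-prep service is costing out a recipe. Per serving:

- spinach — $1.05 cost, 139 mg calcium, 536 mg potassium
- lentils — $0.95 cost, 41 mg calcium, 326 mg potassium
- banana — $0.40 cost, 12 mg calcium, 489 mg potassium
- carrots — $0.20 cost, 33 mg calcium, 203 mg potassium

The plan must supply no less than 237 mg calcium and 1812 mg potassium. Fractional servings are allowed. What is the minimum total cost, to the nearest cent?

$1.72

Check every corner: each single food scaled to meet both minima, and each pair solved so both constraints bind.
spinach only: max(237/139, 1812/536) = 3.381 servings → $3.55.
lentils only: max(237/41, 1812/326) = 5.78 servings → $5.49.
banana only: max(237/12, 1812/489) = 19.75 servings → $7.90.
carrots only: max(237/33, 1812/203) = 8.926 servings → $1.79.
spinach + lentils with both tight: 0.1273 servings and 5.349 servings → $5.22.
spinach + banana with both tight: 1.53 servings and 2.029 servings → $2.42.
spinach + carrots: the both-tight solution has a negative serving — not a feasible corner.
lentils + banana with both targets exact would need a negative amount; discard.
lentils + carrots with both tight: 4.799 servings and 1.22 servings → $4.80.
banana + carrots with both tight: 0.8529 servings and 6.872 servings → $1.72.
Cheapest feasible corner: $1.72.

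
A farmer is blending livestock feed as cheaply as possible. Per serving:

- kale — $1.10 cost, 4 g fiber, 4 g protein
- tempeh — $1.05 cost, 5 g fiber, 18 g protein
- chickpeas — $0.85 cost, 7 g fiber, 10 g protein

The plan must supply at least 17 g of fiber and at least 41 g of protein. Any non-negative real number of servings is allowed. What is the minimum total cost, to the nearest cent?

At the optimum either one food covers both requirements or two foods hit both targets exactly; no other combination can be cheaper.
kale only: max(17/4, 41/4) = 10.25 servings → $11.28.
tempeh only: max(17/5, 41/18) = 3.4 servings → $3.57.
chickpeas only: max(17/7, 41/10) = 4.1 servings → $3.48.
kale + tempeh with both tight: 1.942 servings and 1.846 servings → $4.08.
kale + chickpeas: intersection lies outside the first quadrant.
tempeh + chickpeas with both tight: 1.539 servings and 1.329 servings → $2.75.
Cheapest feasible corner: $2.75.

$2.75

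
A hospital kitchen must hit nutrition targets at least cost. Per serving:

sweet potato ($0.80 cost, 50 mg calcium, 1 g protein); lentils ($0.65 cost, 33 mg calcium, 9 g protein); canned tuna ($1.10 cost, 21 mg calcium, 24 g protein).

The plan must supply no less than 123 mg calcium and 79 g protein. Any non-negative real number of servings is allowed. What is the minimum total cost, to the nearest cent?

At the optimum either one food covers both requirements or two foods hit both targets exactly; no other combination can be cheaper.
sweet potato only: max(123/50, 79/1) = 79 servings → $63.20.
lentils only: max(123/33, 79/9) = 8.778 servings → $5.71.
canned tuna only: max(123/21, 79/24) = 5.857 servings → $6.44.
sweet potato + lentils with both targets exact would need a negative amount; discard.
sweet potato + canned tuna with both tight: 1.097 servings and 3.246 servings → $4.45.
lentils + canned tuna with both tight: 2.144 servings and 2.488 servings → $4.13.
The minimum over all feasible corners is $4.13.

$4.13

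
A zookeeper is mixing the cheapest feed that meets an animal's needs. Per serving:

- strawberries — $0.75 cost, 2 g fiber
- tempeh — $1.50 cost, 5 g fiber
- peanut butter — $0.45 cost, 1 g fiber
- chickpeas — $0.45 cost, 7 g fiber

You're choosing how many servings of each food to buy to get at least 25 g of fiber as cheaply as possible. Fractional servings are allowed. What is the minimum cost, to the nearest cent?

$1.61

Cost per g of fiber: chickpeas $0.0643, tempeh $0.3000, strawberries $0.3750, peanut butter $0.4500.
With no serving limits, use only chickpeas: 25 g / 7 g = 3.571 servings × $0.45 = $1.61.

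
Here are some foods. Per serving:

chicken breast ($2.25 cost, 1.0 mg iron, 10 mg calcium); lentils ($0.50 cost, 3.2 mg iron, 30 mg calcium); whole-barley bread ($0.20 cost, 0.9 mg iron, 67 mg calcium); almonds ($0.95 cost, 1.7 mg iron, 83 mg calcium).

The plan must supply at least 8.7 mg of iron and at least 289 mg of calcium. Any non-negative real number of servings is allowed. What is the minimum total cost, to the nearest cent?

$1.57

Compare the cost at each extreme point of the feasible region.
chicken breast only: max(8.7/1.0, 289/10) = 28.9 servings → $65.03.
lentils only: max(8.7/3.2, 289/30) = 9.633 servings → $4.82.
whole-barley bread only: max(8.7/0.9, 289/67) = 9.667 servings → $1.93.
almonds only: max(8.7/1.7, 289/83) = 5.118 servings → $4.86.
chicken breast + lentils with both targets exact would need a negative amount; discard.
chicken breast + whole-barley bread with both tight: 5.566 servings and 3.483 servings → $13.22.
chicken breast + almonds with both tight: 3.497 servings and 3.061 servings → $10.78.
lentils + whole-barley bread with both tight: 1.723 servings and 3.542 servings → $1.57.
lentils + almonds with both tight: 1.075 servings and 3.093 servings → $3.48.
whole-barley bread + almonds: intersection lies outside the first quadrant.
Cheapest feasible corner: $1.57.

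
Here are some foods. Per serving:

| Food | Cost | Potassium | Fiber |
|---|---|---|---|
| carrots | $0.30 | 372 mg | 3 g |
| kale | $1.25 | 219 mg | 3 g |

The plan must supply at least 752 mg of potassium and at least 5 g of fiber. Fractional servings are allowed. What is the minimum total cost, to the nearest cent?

$0.61

At the optimum either one food covers both requirements or two foods hit both targets exactly; no other combination can be cheaper.
carrots only: max(752/372, 5/3) = 2.022 servings → $0.61.
kale only: max(752/219, 5/3) = 3.434 servings → $4.29.
carrots + kale: the both-tight solution has a negative serving — not a feasible corner.
Cheapest feasible corner: $0.61.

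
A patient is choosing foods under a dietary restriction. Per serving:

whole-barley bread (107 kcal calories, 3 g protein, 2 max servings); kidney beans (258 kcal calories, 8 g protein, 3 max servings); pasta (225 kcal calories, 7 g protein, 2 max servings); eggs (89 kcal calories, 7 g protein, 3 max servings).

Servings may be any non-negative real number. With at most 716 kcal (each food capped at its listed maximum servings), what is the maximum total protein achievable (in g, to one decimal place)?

Protein per kcal: eggs 0.07865, pasta 0.03111, kidney beans 0.03101, whole-barley bread 0.02804.
Take 3 servings of eggs: uses 267 kcal, +21.0 g protein (running total 21.0 g).
Take 1.996 servings of pasta: uses 449 kcal, +14.0 g protein (running total 35.0 g).
Filling greedily by protein-per-kcal is optimal for one linear limit, giving 35.0 g.

35.0 g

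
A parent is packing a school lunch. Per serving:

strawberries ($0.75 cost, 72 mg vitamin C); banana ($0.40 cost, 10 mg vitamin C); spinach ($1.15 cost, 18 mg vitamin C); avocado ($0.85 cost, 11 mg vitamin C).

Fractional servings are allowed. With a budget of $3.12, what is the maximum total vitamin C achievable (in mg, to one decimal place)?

Vitamin C per dollar: strawberries 96, banana 25, spinach 15.65, avocado 12.94.
With no serving limits, spend the whole cost allowance on strawberries: $3.12 / $0.75 × 72 mg = 299.5 mg.

299.5 mg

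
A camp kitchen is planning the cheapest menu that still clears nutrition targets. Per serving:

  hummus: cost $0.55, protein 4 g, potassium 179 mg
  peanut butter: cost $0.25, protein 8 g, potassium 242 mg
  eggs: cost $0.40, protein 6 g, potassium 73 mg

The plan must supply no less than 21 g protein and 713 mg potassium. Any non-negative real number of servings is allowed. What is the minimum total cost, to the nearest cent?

$0.74

hummus only: max(21/4, 713/179) = 5.25 servings → $2.89.
peanut butter only: max(21/8, 713/242) = 2.946 servings → $0.74.
eggs only: max(21/6, 713/73) = 9.767 servings → $3.91.
hummus + peanut butter with both tight: 1.341 servings and 1.955 servings → $1.23.
hummus + eggs with both tight: 3.51 servings and 1.16 servings → $2.39.
peanut butter + eggs with both targets exact would need a negative amount; discard.
Cheapest feasible corner: $0.74.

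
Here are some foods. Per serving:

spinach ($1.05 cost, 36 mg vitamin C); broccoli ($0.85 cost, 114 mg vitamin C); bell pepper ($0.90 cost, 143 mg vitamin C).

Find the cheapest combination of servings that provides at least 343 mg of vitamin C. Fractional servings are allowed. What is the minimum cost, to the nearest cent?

Cost per mg of vitamin C: bell pepper $0.0063, broccoli $0.0075, spinach $0.0292.
With no serving limits, use only bell pepper: 343 mg / 143 mg = 2.399 servings × $0.90 = $2.16.

$2.16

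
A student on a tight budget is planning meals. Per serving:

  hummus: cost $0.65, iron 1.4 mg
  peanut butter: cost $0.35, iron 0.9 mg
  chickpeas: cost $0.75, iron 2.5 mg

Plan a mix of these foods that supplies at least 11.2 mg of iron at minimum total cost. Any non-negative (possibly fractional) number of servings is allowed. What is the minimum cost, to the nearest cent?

Cost per mg of iron: chickpeas $0.3000, peanut butter $0.3889, hummus $0.4643.
With no serving limits, use only chickpeas: 11.2 mg / 2.5 mg = 4.48 servings × $0.75 = $3.36.

$3.36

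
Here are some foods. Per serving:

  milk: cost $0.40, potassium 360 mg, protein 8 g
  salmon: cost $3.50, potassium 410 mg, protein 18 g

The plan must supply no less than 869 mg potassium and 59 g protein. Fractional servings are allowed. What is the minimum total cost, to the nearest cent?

$2.95

milk only: max(869/360, 59/8) = 7.375 servings → $2.95.
salmon only: max(869/410, 59/18) = 3.278 servings → $11.47.
milk + salmon: intersection lies outside the first quadrant.
The minimum over all feasible corners is $2.95.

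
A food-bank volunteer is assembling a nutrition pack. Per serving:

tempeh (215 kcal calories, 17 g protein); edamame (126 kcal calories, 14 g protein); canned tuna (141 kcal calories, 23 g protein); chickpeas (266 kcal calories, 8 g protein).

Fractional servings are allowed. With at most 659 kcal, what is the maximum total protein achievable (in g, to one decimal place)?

Protein per kcal: canned tuna 0.1631, edamame 0.1111, tempeh 0.07907, chickpeas 0.03008.
With no serving limits, spend the whole calories allowance on canned tuna: 659 kcal / 141 kcal × 23 g = 107.5 g.

107.5 g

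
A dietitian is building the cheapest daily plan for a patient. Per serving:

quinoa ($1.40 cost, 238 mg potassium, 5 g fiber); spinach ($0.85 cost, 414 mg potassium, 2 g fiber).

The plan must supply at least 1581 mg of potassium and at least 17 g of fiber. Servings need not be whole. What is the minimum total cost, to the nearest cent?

$5.46

Check every corner: each single food scaled to meet both minima, and each pair solved so both constraints bind.
quinoa only: max(1581/238, 17/5) = 6.643 servings → $9.30.
spinach only: max(1581/414, 17/2) = 8.5 servings → $7.22.
quinoa + spinach with both tight: 2.432 servings and 2.421 servings → $5.46.
Cheapest feasible corner: $5.46.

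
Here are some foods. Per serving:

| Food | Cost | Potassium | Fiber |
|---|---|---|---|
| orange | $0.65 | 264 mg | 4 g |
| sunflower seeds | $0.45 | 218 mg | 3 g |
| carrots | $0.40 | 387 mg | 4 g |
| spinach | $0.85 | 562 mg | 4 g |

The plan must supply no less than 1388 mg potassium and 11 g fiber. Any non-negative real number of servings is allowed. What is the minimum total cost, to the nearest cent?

$1.43

Check every corner: each single food scaled to meet both minima, and each pair solved so both constraints bind.
orange only: max(1388/264, 11/4) = 5.258 servings → $3.42.
sunflower seeds only: max(1388/218, 11/3) = 6.367 servings → $2.87.
carrots only: max(1388/387, 11/4) = 3.587 servings → $1.43.
spinach only: max(1388/562, 11/4) = 2.75 servings → $2.34.
orange + sunflower seeds: the both-tight solution has a negative serving — not a feasible corner.
orange + carrots with both targets exact would need a negative amount; discard.
orange + spinach with both tight: 0.5285 servings and 2.221 servings → $2.23.
sunflower seeds + carrots: the both-tight solution has a negative serving — not a feasible corner.
sunflower seeds + spinach with both tight: 0.774 servings and 2.17 servings → $2.19.
carrots + spinach with both tight: 0.9 servings and 1.85 servings → $1.93.
So the least-cost plan costs $1.43.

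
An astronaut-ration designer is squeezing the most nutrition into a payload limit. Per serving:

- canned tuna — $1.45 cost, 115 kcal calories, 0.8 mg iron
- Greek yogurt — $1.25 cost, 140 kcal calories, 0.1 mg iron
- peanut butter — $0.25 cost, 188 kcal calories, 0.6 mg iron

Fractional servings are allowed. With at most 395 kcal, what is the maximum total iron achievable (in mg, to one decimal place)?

Iron per kcal: canned tuna 0.006957, peanut butter 0.003191, Greek yogurt 0.0007143.
With no serving limits, spend the whole calories allowance on canned tuna: 395 kcal / 115 kcal × 0.8 mg = 2.7 mg.

2.7 mg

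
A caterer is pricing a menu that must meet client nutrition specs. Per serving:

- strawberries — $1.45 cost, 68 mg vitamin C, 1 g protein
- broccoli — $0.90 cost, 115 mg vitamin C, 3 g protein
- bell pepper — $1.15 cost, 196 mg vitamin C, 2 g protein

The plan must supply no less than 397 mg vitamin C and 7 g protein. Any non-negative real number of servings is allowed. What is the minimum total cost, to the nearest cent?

$2.69

strawberries only: max(397/68, 7/1) = 7 servings → $10.15.
broccoli only: max(397/115, 7/3) = 3.452 servings → $3.11.
bell pepper only: max(397/196, 7/2) = 3.5 servings → $4.03.
strawberries + broccoli with both tight: 4.337 servings and 0.8876 servings → $7.09.
strawberries + bell pepper: the both-tight solution has a negative serving — not a feasible corner.
broccoli + bell pepper with both tight: 1.615 servings and 1.078 servings → $2.69.
So the least-cost plan costs $2.69.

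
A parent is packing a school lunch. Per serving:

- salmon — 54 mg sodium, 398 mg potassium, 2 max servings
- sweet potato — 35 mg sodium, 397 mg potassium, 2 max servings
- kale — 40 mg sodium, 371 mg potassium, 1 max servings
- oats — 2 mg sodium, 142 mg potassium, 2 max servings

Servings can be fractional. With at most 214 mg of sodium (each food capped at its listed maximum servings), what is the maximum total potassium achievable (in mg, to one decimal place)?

2186.0 mg

Potassium per mg sodium: oats 71, sweet potato 11.34, kale 9.275, salmon 7.37.
Take 2 servings of oats: uses 4 mg sodium, +284.0 mg potassium (running total 284.0 mg).
Take 2 servings of sweet potato: uses 70 mg sodium, +794.0 mg potassium (running total 1078.0 mg).
Take 1 serving of kale: uses 40 mg sodium, +371.0 mg potassium (running total 1449.0 mg).
Take 1.852 servings of salmon: uses 100 mg sodium, +737.0 mg potassium (running total 2186.0 mg).
Filling greedily by potassium-per-mg sodium is optimal for one linear limit, giving 2186.0 mg.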